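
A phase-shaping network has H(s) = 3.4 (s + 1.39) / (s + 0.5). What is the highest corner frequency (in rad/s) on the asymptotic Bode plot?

1.39 rad/s

Break frequencies occur at each pole and zero magnitude: 0.5 rad/s, 1.39 rad/s.
The highest is 1.39 rad/s.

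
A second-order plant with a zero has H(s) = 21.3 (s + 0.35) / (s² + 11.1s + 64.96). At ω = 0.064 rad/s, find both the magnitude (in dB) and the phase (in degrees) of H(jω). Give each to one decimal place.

|H| = -18.7 dB, ∠H = 9.7°

|j0.064 + 0.35| = √(0.064² + 0.35²) = 0.3558
|(j0.064)² + 11.1(j0.064) + 64.96| = |64.956 + j0.7104| = 64.96
|H(j0.064)| = 21.3 × 0.3558 / 64.96 = 0.11667
20 log₁₀(0.11667) = -18.66 dB
∠(j0.064 + 0.35) = arctan(0.064/0.35) = 10.36°
∠[(j0.064)² + 11.1(j0.064) + 64.96] = ∠[64.956 + j0.7104] = 0.63°
∠H(j0.064) = 10.36° − 0.63° = 9.74°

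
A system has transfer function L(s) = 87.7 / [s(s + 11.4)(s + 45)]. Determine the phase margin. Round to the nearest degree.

89°

Gain crossover: |L(jω)| = 1 at ω ≈ 0.171 rad/sec.
∠L(j0.171) = −90° − arctan(0.171/11.4) − arctan(0.171/45) ≈ -91.08°
PM = 180° + (-91.08°) = 88.92°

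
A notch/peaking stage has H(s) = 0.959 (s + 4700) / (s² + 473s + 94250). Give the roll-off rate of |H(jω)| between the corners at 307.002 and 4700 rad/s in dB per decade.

-40 dB/decade

In this band the factors already past their corner are: complex pole pair at ωₙ ≈ 307; net slope = -40 dB/decade.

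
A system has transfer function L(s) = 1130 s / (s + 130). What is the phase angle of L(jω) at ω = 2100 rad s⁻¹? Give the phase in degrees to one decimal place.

∠(j2100) = 90.00°
∠(j2100 + 130) = arctan(2100/130) = 86.46°
∠L(j2100) = 90.00° − 86.46° = 3.54°

3.5°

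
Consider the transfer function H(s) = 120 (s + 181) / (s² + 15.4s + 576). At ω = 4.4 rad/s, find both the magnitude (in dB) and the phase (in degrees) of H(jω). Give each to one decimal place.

|j4.4 + 181| = √(4.4² + 181²) = 181.1
|(j4.4)² + 15.4(j4.4) + 576| = |556.64 + j67.76| = 560.7
|H(j4.4)| = 120 × 181.1 / 560.7 = 38.745
20 log₁₀(38.745) = 31.76 dB
∠(j4.4 + 181) = arctan(4.4/181) = 1.39°
∠[(j4.4)² + 15.4(j4.4) + 576] = ∠[556.64 + j67.76] = 6.94°
∠H(j4.4) = 1.39° − 6.94° = -5.55°

|H| = 31.8 dB, ∠H = -5.5 deg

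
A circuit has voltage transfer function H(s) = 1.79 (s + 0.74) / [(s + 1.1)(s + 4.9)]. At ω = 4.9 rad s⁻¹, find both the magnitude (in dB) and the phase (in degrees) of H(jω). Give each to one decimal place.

|j4.9 + 0.74| = √(4.9² + 0.74²) = 4.956
|j4.9 + 1.1| = √(4.9² + 1.1²) = 5.022
|j4.9 + 4.9| = √(4.9² + 4.9²) = 6.93
|H(j4.9)| = 1.79 × 4.956 / (5.022 × 6.93) = 0.2549
20 log₁₀(0.2549) = -11.87 dB
∠(j4.9 + 0.74) = arctan(4.9/0.74) = 81.41°
∠(j4.9 + 1.1) = arctan(4.9/1.1) = 77.35°
∠(j4.9 + 4.9) = arctan(4.9/4.9) = 45.00°
∠H(j4.9) = 81.41° − (77.35° + 45.00°) = -40.94°

|H| = -11.9 dB, ∠H = -40.9 deg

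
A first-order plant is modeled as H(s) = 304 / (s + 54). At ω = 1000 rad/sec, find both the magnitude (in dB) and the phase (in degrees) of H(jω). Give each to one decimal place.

|j1000 + 54| = √(1000² + 54²) = 1001
|H(j1000)| = 304 / 1001 = 0.30356
20 log₁₀(0.30356) = -10.36 dB
∠(j1000 + 54) = arctan(1000/54) = 86.91°
∠H(j1000) = −86.91° = -86.91°

|H| = -10.4 dB, ∠H = -86.9°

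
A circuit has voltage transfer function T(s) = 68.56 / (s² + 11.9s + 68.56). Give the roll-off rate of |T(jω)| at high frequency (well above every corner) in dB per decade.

With 0 zeros and 2 poles, the high-frequency asymptotic slope is 20 × (0 − 2) = -40 dB/decade.

-40 dB/decade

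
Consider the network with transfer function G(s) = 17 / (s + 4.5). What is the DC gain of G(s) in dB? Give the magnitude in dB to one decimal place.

11.5 dB

G(0) = 17 / 4.5 = 3.7778
20 log₁₀(3.7778) = 11.54 dB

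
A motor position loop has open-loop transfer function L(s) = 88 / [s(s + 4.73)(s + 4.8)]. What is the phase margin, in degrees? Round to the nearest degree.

Gain crossover: |L(jω)| = 1 at ω ≈ 2.85 rad/sec.
∠L(j2.85) = −90° − arctan(2.85/4.73) − arctan(2.85/4.8) ≈ -151.82°
PM = 180° + (-151.82°) = 28.18°

28°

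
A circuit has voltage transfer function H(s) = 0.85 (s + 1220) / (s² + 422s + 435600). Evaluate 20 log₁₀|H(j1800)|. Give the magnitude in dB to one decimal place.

|j1800 + 1220| = √(1800² + 1220²) = 2174
|(j1800)² + 422(j1800) + 435600| = |-2.8044e+06 + j7.596e+05| = 2.905e+06
|H(j1800)| = 0.85 × 2174 / 2.905e+06 = 0.00063615
20 log₁₀(0.00063615) = -63.93 dB

-63.9 dB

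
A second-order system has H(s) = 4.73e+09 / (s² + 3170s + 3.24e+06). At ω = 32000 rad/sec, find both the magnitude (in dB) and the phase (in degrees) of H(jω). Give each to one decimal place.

|(j32000)² + 3170(j32000) + 3.24e+06| = |-1.0208e+09 + j1.0144e+08| = 1.026e+09
|H(j32000)| = 4.73e+09 / 1.026e+09 = 4.6111
20 log₁₀(4.6111) = 13.28 dB
∠[(j32000)² + 3170(j32000) + 3.24e+06] = ∠[-1.0208e+09 + j1.0144e+08] = 174.32°
∠H(j32000) = −174.32° = -174.32°

|H| = 13.3 dB, ∠H = -174.3 deg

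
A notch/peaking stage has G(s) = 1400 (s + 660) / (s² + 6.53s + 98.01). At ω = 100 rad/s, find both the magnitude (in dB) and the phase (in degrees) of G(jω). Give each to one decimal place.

|G| = 39.5 dB, ∠G = -167.6°

|j100 + 660| = √(100² + 660²) = 667.5
|(j100)² + 6.53(j100) + 98.01| = |-9902 + j653| = 9923
|G(j100)| = 1400 × 667.5 / 9923 = 94.175
20 log₁₀(94.175) = 39.48 dB
∠(j100 + 660) = arctan(100/660) = 8.62°
∠[(j100)² + 6.53(j100) + 98.01] = ∠[-9902 + j653] = 176.23°
∠G(j100) = 8.62° − 176.23° = -167.61°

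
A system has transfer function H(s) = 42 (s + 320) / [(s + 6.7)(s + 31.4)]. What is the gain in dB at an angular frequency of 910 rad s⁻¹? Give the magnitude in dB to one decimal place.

|j910 + 320| = √(910² + 320²) = 964.6
|j910 + 6.7| = √(910² + 6.7²) = 910
|j910 + 31.4| = √(910² + 31.4²) = 910.5
|H(j910)| = 42 × 964.6 / (910 × 910.5) = 0.048894
20 log₁₀(0.048894) = -26.21 dB

-26.2 dB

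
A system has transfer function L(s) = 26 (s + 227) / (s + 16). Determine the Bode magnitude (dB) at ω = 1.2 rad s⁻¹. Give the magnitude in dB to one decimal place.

|j1.2 + 227| = √(1.2² + 227²) = 227
|j1.2 + 16| = √(1.2² + 16²) = 16.04
|L(j1.2)| = 26 × 227 / 16.04 = 367.85
20 log₁₀(367.85) = 51.31 dB

51.3 dB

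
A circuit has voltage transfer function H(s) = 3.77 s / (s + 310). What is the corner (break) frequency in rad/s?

310 rad/s

The single real pole at s = −310 gives a corner at ω = 310 rad/s.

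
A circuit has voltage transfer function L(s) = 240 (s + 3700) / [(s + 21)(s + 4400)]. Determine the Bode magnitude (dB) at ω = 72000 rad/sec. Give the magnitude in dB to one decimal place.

-49.5 dB

|j72000 + 3700| = √(72000² + 3700²) = 7.21e+04
|j72000 + 21| = √(72000² + 21²) = 7.2e+04
|j72000 + 4400| = √(72000² + 4400²) = 7.213e+04
|L(j72000)| = 240 × 7.21e+04 / (7.2e+04 × 7.213e+04) = 0.0033315
20 log₁₀(0.0033315) = -49.55 dB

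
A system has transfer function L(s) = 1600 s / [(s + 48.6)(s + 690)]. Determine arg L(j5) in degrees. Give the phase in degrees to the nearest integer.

84°

∠(j5) = 90.00°
∠(j5 + 48.6) = arctan(5/48.6) = 5.87°
∠(j5 + 690) = arctan(5/690) = 0.42°
∠L(j5) = 90.00° − (5.87° + 0.42°) = 83.71°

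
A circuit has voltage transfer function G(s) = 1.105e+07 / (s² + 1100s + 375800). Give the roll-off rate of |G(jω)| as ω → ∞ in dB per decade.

-40 dB/decade

With 0 zeros and 2 poles, the high-frequency asymptotic slope is 20 × (0 − 2) = -40 dB/decade.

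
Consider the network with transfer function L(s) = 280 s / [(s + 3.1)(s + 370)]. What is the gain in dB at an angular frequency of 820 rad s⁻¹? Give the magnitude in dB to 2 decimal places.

-10.14 dB

|j820| = 820
|j820 + 3.1| = √(820² + 3.1²) = 820
|j820 + 370| = √(820² + 370²) = 899.6
|L(j820)| = 280 × 820 / (820 × 899.6) = 0.31124
20 log₁₀(0.31124) = -10.138 dB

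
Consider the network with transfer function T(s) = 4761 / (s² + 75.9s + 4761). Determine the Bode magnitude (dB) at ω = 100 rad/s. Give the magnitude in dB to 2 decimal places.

-5.74 dB

|(j100)² + 75.9(j100) + 4761| = |-5239 + j7590| = 9223
|T(j100)| = 4761 / 9223 = 0.51624
20 log₁₀(0.51624) = -5.743 dB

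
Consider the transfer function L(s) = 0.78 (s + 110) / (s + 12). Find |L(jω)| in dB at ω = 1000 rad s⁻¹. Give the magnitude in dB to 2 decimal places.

|j1000 + 110| = √(1000² + 110²) = 1006
|j1000 + 12| = √(1000² + 12²) = 1000
|L(j1000)| = 0.78 × 1006 / 1000 = 0.78465
20 log₁₀(0.78465) = -2.106 dB

-2.11 dB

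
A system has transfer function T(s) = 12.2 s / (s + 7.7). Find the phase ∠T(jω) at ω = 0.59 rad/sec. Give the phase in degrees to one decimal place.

∠(j0.59) = 90.00°
∠(j0.59 + 7.7) = arctan(0.59/7.7) = 4.38°
∠T(j0.59) = 90.00° − 4.38° = 85.62°

85.6°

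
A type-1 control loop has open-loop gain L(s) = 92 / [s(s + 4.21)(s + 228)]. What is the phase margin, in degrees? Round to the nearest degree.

89 deg

Gain crossover: |L(jω)| = 1 at ω ≈ 0.0958 rad/s.
∠L(j0.0958) = −90° − arctan(0.0958/4.21) − arctan(0.0958/228) ≈ -91.33°
PM = 180° + (-91.33°) = 88.67°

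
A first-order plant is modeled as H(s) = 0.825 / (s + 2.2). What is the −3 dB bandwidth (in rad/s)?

For a single-pole low-pass, the −3 dB point is at the pole: ω = 2.2 rad/s.

2.2 rad/s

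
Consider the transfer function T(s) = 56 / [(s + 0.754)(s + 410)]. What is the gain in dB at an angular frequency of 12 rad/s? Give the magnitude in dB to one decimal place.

|j12 + 0.754| = √(12² + 0.754²) = 12.02
|j12 + 410| = √(12² + 410²) = 410.2
|T(j12)| = 56 / (12.02 × 410.2) = 0.011355
20 log₁₀(0.011355) = -38.90 dB

-38.9 dB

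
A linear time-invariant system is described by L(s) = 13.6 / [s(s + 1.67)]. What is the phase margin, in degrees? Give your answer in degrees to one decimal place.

Gain crossover: |L(jω)| = 1 at ω ≈ 3.5 rad/s.
∠L(j3.5) = −90° − arctan(3.5/1.67) ≈ -154.52°
PM = 180° + (-154.52°) = 25.48°

25.5°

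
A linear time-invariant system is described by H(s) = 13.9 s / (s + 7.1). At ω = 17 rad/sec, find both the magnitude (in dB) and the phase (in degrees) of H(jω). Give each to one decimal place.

|H| = 22.2 dB, ∠H = 22.7°

|j17| = 17
|j17 + 7.1| = √(17² + 7.1²) = 18.42
|H(j17)| = 13.9 × 17 / 18.42 = 12.826
20 log₁₀(12.826) = 22.16 dB
∠(j17) = 90.00°
∠(j17 + 7.1) = arctan(17/7.1) = 67.33°
∠H(j17) = 90.00° − 67.33° = 22.67°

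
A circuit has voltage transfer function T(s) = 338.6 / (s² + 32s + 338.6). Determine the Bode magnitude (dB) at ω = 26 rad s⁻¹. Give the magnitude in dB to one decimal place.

-8.5 dB

|(j26)² + 32(j26) + 338.6| = |-337.4 + j832| = 897.8
|T(j26)| = 338.6 / 897.8 = 0.37714
20 log₁₀(0.37714) = -8.47 dB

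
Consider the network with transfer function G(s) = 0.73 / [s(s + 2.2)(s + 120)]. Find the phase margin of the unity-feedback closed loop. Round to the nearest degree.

Gain crossover: |G(jω)| = 1 at ω ≈ 0.00277 rad s⁻¹.
∠G(j0.00277) = −90° − arctan(0.00277/2.2) − arctan(0.00277/120) ≈ -90.07°
PM = 180° + (-90.07°) = 89.93°

90°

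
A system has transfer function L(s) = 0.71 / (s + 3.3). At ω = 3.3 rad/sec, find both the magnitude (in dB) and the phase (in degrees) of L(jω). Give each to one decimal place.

|L| = -16.4 dB, ∠L = -45.0 deg

|j3.3 + 3.3| = √(3.3² + 3.3²) = 4.667
|L(j3.3)| = 0.71 / 4.667 = 0.15214
20 log₁₀(0.15214) = -16.36 dB
∠(j3.3 + 3.3) = arctan(3.3/3.3) = 45.00°
∠L(j3.3) = −45.00° = -45.00°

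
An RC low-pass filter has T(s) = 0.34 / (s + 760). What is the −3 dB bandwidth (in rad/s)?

For a single-pole low-pass, the −3 dB point is at the pole: ω = 760 rad/s.

760 rad/s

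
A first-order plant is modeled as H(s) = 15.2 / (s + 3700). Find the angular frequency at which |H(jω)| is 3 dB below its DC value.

For a single-pole low-pass, the −3 dB point is at the pole: ω = 3700 rad/sec.

3700 rad/sec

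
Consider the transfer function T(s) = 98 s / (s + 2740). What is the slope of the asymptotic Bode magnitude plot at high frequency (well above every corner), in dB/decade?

0 dB/decade

With 1 zero and 1 pole, the high-frequency asymptotic slope is 20 × (1 − 1) = 0 dB/decade.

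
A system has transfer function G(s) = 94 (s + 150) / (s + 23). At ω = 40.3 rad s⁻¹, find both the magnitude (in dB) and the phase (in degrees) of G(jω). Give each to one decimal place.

|j40.3 + 150| = √(40.3² + 150²) = 155.3
|j40.3 + 23| = √(40.3² + 23²) = 46.4
|G(j40.3)| = 94 × 155.3 / 46.4 = 314.65
20 log₁₀(314.65) = 49.96 dB
∠(j40.3 + 150) = arctan(40.3/150) = 15.04°
∠(j40.3 + 23) = arctan(40.3/23) = 60.29°
∠G(j40.3) = 15.04° − 60.29° = -45.25°

|G| = 50.0 dB, ∠G = -45.2 deg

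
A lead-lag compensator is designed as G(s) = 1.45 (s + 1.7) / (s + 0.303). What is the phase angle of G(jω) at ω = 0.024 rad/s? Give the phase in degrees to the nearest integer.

∠(j0.024 + 1.7) = arctan(0.024/1.7) = 0.81°
∠(j0.024 + 0.303) = arctan(0.024/0.303) = 4.53°
∠G(j0.024) = 0.81° − 4.53° = -3.72°

-4°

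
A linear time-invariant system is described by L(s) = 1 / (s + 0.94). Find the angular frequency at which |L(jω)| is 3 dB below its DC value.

For a single-pole low-pass, the −3 dB point is at the pole: ω = 0.94 rad s⁻¹.

0.94 rad s⁻¹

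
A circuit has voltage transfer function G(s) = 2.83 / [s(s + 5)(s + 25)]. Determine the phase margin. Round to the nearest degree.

Gain crossover: |G(jω)| = 1 at ω ≈ 0.0226 rad/s.
∠G(j0.0226) = −90° − arctan(0.0226/5) − arctan(0.0226/25) ≈ -90.31°
PM = 180° + (-90.31°) = 89.69°

90 deg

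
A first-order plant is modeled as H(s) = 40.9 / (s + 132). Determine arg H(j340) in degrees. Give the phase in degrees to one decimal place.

-68.8°

∠(j340 + 132) = arctan(340/132) = 68.78°
∠H(j340) = −68.78° = -68.78°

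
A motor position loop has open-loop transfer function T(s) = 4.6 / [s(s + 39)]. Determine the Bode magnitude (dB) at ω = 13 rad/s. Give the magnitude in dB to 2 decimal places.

|j13 + 39| = √(13² + 39²) = 41.11
|j13| = 13
|T(j13)| = 4.6 / (41.11 × 13) = 0.0086074
20 log₁₀(0.0086074) = -41.303 dB

-41.30 dB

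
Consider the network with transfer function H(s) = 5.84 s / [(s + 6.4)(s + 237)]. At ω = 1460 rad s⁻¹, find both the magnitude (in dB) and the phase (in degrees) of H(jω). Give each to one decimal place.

|j1460| = 1460
|j1460 + 6.4| = √(1460² + 6.4²) = 1460
|j1460 + 237| = √(1460² + 237²) = 1479
|H(j1460)| = 5.84 × 1460 / (1460 × 1479) = 0.0039483
20 log₁₀(0.0039483) = -48.07 dB
∠(j1460) = 90.00°
∠(j1460 + 6.4) = arctan(1460/6.4) = 89.75°
∠(j1460 + 237) = arctan(1460/237) = 80.78°
∠H(j1460) = 90.00° − (89.75° + 80.78°) = -80.53°

|H| = -48.1 dB, ∠H = -80.5°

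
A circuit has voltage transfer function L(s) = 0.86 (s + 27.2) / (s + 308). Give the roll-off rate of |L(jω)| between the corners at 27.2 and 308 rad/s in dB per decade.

20 dB/decade

In this band the factors already past their corner are: zero at 27.2; net slope = 20 dB/decade.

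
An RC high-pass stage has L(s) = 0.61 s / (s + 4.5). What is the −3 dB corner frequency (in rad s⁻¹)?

4.5 rad s⁻¹

For a single-pole high-pass, the −3 dB point is at the pole: ω = 4.5 rad s⁻¹.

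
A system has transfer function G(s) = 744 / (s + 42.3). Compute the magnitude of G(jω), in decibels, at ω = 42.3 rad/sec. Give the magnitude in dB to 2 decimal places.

|j42.3 + 42.3| = √(42.3² + 42.3²) = 59.82
|G(j42.3)| = 744 / 59.82 = 12.437
20 log₁₀(12.437) = 21.894 dB

21.89 dB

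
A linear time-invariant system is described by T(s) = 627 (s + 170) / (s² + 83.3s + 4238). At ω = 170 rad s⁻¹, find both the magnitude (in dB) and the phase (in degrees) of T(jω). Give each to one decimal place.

|j170 + 170| = √(170² + 170²) = 240.4
|(j170)² + 83.3(j170) + 4238| = |-24662 + j14161| = 2.844e+04
|T(j170)| = 627 × 240.4 / 2.844e+04 = 5.3006
20 log₁₀(5.3006) = 14.49 dB
∠(j170 + 170) = arctan(170/170) = 45.00°
∠[(j170)² + 83.3(j170) + 4238] = ∠[-24662 + j14161] = 150.14°
∠T(j170) = 45.00° − 150.14° = -105.14°

|T| = 14.5 dB, ∠T = -105.1 deg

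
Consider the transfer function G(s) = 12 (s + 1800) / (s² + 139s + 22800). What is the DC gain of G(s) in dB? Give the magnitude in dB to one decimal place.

G(0) = 12 × 1800 / 22800 = 0.94737
20 log₁₀(0.94737) = -0.47 dB

-0.5 dB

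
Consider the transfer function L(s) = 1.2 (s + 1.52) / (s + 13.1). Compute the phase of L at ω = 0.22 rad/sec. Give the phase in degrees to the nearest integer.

7°

∠(j0.22 + 1.52) = arctan(0.22/1.52) = 8.24°
∠(j0.22 + 13.1) = arctan(0.22/13.1) = 0.96°
∠L(j0.22) = 8.24° − 0.96° = 7.27°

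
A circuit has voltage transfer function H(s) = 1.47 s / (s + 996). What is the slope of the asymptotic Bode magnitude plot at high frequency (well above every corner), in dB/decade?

With 1 zero and 1 pole, the high-frequency asymptotic slope is 20 × (1 − 1) = 0 dB/decade.

0 dB/decade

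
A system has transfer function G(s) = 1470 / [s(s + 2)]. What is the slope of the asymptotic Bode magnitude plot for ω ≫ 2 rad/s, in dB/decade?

With 0 zeros and 2 poles, the high-frequency asymptotic slope is 20 × (0 − 2) = -40 dB/decade.

-40 dB/decade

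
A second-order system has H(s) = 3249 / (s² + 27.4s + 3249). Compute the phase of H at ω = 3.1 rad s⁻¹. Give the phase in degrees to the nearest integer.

∠[(j3.1)² + 27.4(j3.1) + 3249] = ∠[3239.4 + j84.94] = 1.50°
∠H(j3.1) = −1.50° = -1.50°

-2°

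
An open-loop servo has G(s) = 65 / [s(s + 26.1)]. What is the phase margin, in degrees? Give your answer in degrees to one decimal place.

Gain crossover: |G(jω)| = 1 at ω ≈ 2.48 rad/s.
∠G(j2.48) = −90° − arctan(2.48/26.1) ≈ -95.43°
PM = 180° + (-95.43°) = 84.57°

84.6°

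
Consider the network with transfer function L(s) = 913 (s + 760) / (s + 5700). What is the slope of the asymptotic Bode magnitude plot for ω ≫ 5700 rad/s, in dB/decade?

0 dB/decade

With 1 zero and 1 pole, the high-frequency asymptotic slope is 20 × (1 − 1) = 0 dB/decade.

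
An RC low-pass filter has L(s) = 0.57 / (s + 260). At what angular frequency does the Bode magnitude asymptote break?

260 rad s⁻¹

The single real pole at s = −260 gives a corner at ω = 260 rad s⁻¹.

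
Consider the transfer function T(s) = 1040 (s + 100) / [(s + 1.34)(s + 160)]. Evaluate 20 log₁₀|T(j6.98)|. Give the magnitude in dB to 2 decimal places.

39.24 dB

|j6.98 + 100| = √(6.98² + 100²) = 100.2
|j6.98 + 1.34| = √(6.98² + 1.34²) = 7.107
|j6.98 + 160| = √(6.98² + 160²) = 160.2
|T(j6.98)| = 1040 × 100.2 / (7.107 × 160.2) = 91.589
20 log₁₀(91.589) = 39.237 dB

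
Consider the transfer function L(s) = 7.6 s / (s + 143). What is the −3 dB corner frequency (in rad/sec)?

143 rad/sec

For a single-pole high-pass, the −3 dB point is at the pole: ω = 143 rad/sec.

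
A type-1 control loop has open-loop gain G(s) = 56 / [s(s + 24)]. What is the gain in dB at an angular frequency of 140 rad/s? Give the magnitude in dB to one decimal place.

|j140 + 24| = √(140² + 24²) = 142
|j140| = 140
|G(j140)| = 56 / (142 × 140) = 0.0028161
20 log₁₀(0.0028161) = -51.01 dB

-51.0 dB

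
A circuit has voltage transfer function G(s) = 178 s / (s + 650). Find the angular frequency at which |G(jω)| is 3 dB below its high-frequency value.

650 rad/s

For a single-pole high-pass, the −3 dB point is at the pole: ω = 650 rad/s.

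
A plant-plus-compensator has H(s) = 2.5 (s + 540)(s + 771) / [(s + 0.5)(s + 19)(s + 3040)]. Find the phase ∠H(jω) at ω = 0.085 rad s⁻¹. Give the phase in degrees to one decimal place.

∠(j0.085 + 540) = arctan(0.085/540) = 0.01°
∠(j0.085 + 771) = arctan(0.085/771) = 0.01°
∠(j0.085 + 0.5) = arctan(0.085/0.5) = 9.65°
∠(j0.085 + 19) = arctan(0.085/19) = 0.26°
∠(j0.085 + 3040) = arctan(0.085/3040) = 0.00°
∠H(j0.085) = 0.01° + 0.01° − (9.65° + 0.26° + 0.00°) = -9.89°

-9.9°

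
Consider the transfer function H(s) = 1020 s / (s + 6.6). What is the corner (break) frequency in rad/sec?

The single real pole at s = −6.6 gives a corner at ω = 6.6 rad/sec.

6.6 rad/sec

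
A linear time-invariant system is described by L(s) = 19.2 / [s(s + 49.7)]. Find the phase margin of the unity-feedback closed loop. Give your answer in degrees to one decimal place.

Gain crossover: |L(jω)| = 1 at ω ≈ 0.386 rad s⁻¹.
∠L(j0.386) = −90° − arctan(0.386/49.7) ≈ -90.45°
PM = 180° + (-90.45°) = 89.55°

89.6°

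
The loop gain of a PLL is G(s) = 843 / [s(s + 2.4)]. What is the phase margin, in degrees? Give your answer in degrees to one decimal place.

Gain crossover: |G(jω)| = 1 at ω ≈ 29 rad s⁻¹.
∠G(j29) = −90° − arctan(29/2.4) ≈ -175.27°
PM = 180° + (-175.27°) = 4.73°

4.7°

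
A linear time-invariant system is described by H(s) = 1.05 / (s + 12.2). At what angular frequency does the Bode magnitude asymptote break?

The single real pole at s = −12.2 gives a corner at ω = 12.2 rad/s.

12.2 rad/s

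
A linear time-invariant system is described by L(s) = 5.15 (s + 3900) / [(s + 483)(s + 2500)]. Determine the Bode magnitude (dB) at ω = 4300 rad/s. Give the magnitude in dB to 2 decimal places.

|j4300 + 3900| = √(4300² + 3900²) = 5805
|j4300 + 483| = √(4300² + 483²) = 4327
|j4300 + 2500| = √(4300² + 2500²) = 4974
|L(j4300)| = 5.15 × 5805 / (4327 × 4974) = 0.0013891
20 log₁₀(0.0013891) = -57.145 dB

-57.15 dB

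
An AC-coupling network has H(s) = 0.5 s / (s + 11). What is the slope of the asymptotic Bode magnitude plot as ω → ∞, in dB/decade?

With 1 zero and 1 pole, the high-frequency asymptotic slope is 20 × (1 − 1) = 0 dB/decade.

0 dB/decade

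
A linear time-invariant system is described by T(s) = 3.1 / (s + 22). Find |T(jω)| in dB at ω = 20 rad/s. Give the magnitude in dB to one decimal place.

|j20 + 22| = √(20² + 22²) = 29.73
|T(j20)| = 3.1 / 29.73 = 0.10426
20 log₁₀(0.10426) = -19.64 dB

-19.6 dB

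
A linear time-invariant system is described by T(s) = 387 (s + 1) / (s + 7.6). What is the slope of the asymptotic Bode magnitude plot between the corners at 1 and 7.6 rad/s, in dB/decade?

20 dB/decade

In this band the factors already past their corner are: zero at 1; net slope = 20 dB/decade.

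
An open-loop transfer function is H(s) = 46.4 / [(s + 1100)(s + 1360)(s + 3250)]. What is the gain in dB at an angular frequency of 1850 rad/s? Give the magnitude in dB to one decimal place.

-172.0 dB

|j1850 + 1100| = √(1850² + 1100²) = 2152
|j1850 + 1360| = √(1850² + 1360²) = 2296
|j1850 + 3250| = √(1850² + 3250²) = 3740
|H(j1850)| = 46.4 / (2152 × 2296 × 3740) = 2.5107e-09
20 log₁₀(2.5107e-09) = -172.00 dB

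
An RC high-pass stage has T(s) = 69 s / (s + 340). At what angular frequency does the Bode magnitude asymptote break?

The single real pole at s = −340 gives a corner at ω = 340 rad s⁻¹.

340 rad s⁻¹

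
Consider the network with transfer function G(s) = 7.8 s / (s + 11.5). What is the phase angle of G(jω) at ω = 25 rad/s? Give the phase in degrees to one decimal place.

∠(j25) = 90.00°
∠(j25 + 11.5) = arctan(25/11.5) = 65.30°
∠G(j25) = 90.00° − 65.30° = 24.70°

24.7°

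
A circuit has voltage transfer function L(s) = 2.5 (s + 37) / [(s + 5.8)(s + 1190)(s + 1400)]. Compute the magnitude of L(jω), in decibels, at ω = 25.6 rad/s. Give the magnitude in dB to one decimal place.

|j25.6 + 37| = √(25.6² + 37²) = 44.99
|j25.6 + 5.8| = √(25.6² + 5.8²) = 26.25
|j25.6 + 1190| = √(25.6² + 1190²) = 1190
|j25.6 + 1400| = √(25.6² + 1400²) = 1400
|L(j25.6)| = 2.5 × 44.99 / (26.25 × 1190 × 1400) = 2.5711e-06
20 log₁₀(2.5711e-06) = -111.80 dB

-111.8 dB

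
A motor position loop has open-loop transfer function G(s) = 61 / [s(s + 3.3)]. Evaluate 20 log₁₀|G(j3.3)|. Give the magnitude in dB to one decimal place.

12.0 dB

|j3.3 + 3.3| = √(3.3² + 3.3²) = 4.667
|j3.3| = 3.3
|G(j3.3)| = 61 / (4.667 × 3.3) = 3.9608
20 log₁₀(3.9608) = 11.96 dB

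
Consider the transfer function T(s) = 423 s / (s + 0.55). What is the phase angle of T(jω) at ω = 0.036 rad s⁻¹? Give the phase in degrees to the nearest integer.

86°

∠(j0.036) = 90.00°
∠(j0.036 + 0.55) = arctan(0.036/0.55) = 3.74°
∠T(j0.036) = 90.00° − 3.74° = 86.26°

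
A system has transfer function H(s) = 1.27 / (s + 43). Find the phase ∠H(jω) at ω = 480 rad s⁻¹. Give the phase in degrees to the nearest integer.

-85°

∠(j480 + 43) = arctan(480/43) = 84.88°
∠H(j480) = −84.88° = -84.88°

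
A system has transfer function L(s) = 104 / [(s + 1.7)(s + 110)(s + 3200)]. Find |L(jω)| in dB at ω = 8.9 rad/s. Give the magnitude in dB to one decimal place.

-89.8 dB

|j8.9 + 1.7| = √(8.9² + 1.7²) = 9.061
|j8.9 + 110| = √(8.9² + 110²) = 110.4
|j8.9 + 3200| = √(8.9² + 3200²) = 3200
|L(j8.9)| = 104 / (9.061 × 110.4 × 3200) = 3.2501e-05
20 log₁₀(3.2501e-05) = -89.76 dB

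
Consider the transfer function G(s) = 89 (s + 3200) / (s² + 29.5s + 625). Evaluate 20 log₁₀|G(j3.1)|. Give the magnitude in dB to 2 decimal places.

|j3.1 + 3200| = √(3.1² + 3200²) = 3200
|(j3.1)² + 29.5(j3.1) + 625| = |615.39 + j91.45| = 622.1
|G(j3.1)| = 89 × 3200 / 622.1 = 457.77
20 log₁₀(457.77) = 53.213 dB

53.21 dB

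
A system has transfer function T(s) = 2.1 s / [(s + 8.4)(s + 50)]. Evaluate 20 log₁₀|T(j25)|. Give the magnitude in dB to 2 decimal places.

|j25| = 25
|j25 + 8.4| = √(25² + 8.4²) = 26.37
|j25 + 50| = √(25² + 50²) = 55.9
|T(j25)| = 2.1 × 25 / (26.37 × 55.9) = 0.03561
20 log₁₀(0.03561) = -28.969 dB

-28.97 dB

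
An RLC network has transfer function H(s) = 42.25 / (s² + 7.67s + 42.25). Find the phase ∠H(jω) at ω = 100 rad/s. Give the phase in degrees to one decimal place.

-175.6 deg

∠[(j100)² + 7.67(j100) + 42.25] = ∠[-9957.8 + j767] = 175.60°
∠H(j100) = −175.60° = -175.60°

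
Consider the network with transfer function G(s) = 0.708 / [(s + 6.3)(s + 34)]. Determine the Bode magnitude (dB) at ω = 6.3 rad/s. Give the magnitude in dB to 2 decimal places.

-52.77 dB

|j6.3 + 6.3| = √(6.3² + 6.3²) = 8.91
|j6.3 + 34| = √(6.3² + 34²) = 34.58
|G(j6.3)| = 0.708 / (8.91 × 34.58) = 0.0022981
20 log₁₀(0.0022981) = -52.773 dB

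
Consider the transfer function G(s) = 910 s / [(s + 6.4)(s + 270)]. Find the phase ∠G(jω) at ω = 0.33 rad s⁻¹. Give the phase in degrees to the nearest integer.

87 deg

∠(j0.33) = 90.00°
∠(j0.33 + 6.4) = arctan(0.33/6.4) = 2.95°
∠(j0.33 + 270) = arctan(0.33/270) = 0.07°
∠G(j0.33) = 90.00° − (2.95° + 0.07°) = 86.98°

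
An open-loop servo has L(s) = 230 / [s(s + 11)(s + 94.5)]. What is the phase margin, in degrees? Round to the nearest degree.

89°

Gain crossover: |L(jω)| = 1 at ω ≈ 0.221 rad s⁻¹.
∠L(j0.221) = −90° − arctan(0.221/11) − arctan(0.221/94.5) ≈ -91.29°
PM = 180° + (-91.29°) = 88.71°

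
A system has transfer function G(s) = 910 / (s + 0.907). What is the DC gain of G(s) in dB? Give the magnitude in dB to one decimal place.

60.0 dB

G(0) = 910 / 0.907 = 1003.3
20 log₁₀(1003.3) = 60.03 dB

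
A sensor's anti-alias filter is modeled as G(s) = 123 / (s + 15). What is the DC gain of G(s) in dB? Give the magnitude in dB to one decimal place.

G(0) = 123 / 15 = 8.2
20 log₁₀(8.2) = 18.28 dB

18.3 dB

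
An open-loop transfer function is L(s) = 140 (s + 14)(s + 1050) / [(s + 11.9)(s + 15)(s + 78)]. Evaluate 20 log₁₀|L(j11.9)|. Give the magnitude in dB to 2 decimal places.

|j11.9 + 14| = √(11.9² + 14²) = 18.37
|j11.9 + 1050| = √(11.9² + 1050²) = 1050
|j11.9 + 11.9| = √(11.9² + 11.9²) = 16.83
|j11.9 + 15| = √(11.9² + 15²) = 19.15
|j11.9 + 78| = √(11.9² + 78²) = 78.9
|L(j11.9)| = 140 × 18.37 × 1050 / (16.83 × 19.15 × 78.9) = 106.24
20 log₁₀(106.24) = 40.526 dB

40.53 dB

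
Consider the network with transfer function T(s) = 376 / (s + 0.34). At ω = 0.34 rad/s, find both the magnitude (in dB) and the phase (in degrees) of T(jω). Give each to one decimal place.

|j0.34 + 0.34| = √(0.34² + 0.34²) = 0.4808
|T(j0.34)| = 376 / 0.4808 = 781.98
20 log₁₀(781.98) = 57.86 dB
∠(j0.34 + 0.34) = arctan(0.34/0.34) = 45.00°
∠T(j0.34) = −45.00° = -45.00°

|T| = 57.9 dB, ∠T = -45.0°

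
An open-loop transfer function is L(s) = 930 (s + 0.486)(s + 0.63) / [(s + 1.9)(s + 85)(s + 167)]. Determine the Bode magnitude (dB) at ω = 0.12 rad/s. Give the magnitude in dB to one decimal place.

|j0.12 + 0.486| = √(0.12² + 0.486²) = 0.5006
|j0.12 + 0.63| = √(0.12² + 0.63²) = 0.6413
|j0.12 + 1.9| = √(0.12² + 1.9²) = 1.904
|j0.12 + 85| = √(0.12² + 85²) = 85
|j0.12 + 167| = √(0.12² + 167²) = 167
|L(j0.12)| = 930 × 0.5006 × 0.6413 / (1.904 × 85 × 167) = 0.011048
20 log₁₀(0.011048) = -39.13 dB

-39.1 dB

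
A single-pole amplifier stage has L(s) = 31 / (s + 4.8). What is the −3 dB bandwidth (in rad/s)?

For a single-pole low-pass, the −3 dB point is at the pole: ω = 4.8 rad/s.

4.8 rad/s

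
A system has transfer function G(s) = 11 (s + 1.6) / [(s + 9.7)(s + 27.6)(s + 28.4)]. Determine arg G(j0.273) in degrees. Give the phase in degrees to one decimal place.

∠(j0.273 + 1.6) = arctan(0.273/1.6) = 9.68°
∠(j0.273 + 9.7) = arctan(0.273/9.7) = 1.61°
∠(j0.273 + 27.6) = arctan(0.273/27.6) = 0.57°
∠(j0.273 + 28.4) = arctan(0.273/28.4) = 0.55°
∠G(j0.273) = 9.68° − (1.61° + 0.57° + 0.55°) = 6.95°

7.0°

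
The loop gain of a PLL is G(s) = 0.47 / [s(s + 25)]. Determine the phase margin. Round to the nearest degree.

90°

Gain crossover: |G(jω)| = 1 at ω ≈ 0.0188 rad/sec.
∠G(j0.0188) = −90° − arctan(0.0188/25) ≈ -90.04°
PM = 180° + (-90.04°) = 89.96°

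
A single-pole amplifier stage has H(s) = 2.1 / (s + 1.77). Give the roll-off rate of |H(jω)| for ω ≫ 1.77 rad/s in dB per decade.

-20 dB/decade

With 0 zeros and 1 pole, the high-frequency asymptotic slope is 20 × (0 − 1) = -20 dB/decade.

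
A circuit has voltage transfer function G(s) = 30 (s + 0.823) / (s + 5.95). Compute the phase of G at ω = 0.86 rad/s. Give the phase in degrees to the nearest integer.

38°

∠(j0.86 + 0.823) = arctan(0.86/0.823) = 46.26°
∠(j0.86 + 5.95) = arctan(0.86/5.95) = 8.22°
∠G(j0.86) = 46.26° − 8.22° = 38.03°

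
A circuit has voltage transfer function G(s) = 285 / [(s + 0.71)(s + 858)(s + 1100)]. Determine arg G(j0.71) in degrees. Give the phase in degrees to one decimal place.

∠(j0.71 + 0.71) = arctan(0.71/0.71) = 45.00°
∠(j0.71 + 858) = arctan(0.71/858) = 0.05°
∠(j0.71 + 1100) = arctan(0.71/1100) = 0.04°
∠G(j0.71) = − (45.00° + 0.05° + 0.04°) = -45.08°

-45.1 deg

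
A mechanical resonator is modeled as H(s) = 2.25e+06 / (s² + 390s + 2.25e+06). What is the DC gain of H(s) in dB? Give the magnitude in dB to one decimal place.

H(0) = 2.25e+06 / 2.25e+06 = 1
20 log₁₀(1) = 0.00 dB

0.0 dB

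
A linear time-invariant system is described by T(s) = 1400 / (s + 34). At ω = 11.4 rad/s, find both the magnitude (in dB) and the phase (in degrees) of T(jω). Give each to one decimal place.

|T| = 31.8 dB, ∠T = -18.5°

|j11.4 + 34| = √(11.4² + 34²) = 35.86
|T(j11.4)| = 1400 / 35.86 = 39.04
20 log₁₀(39.04) = 31.83 dB
∠(j11.4 + 34) = arctan(11.4/34) = 18.54°
∠T(j11.4) = −18.54° = -18.54°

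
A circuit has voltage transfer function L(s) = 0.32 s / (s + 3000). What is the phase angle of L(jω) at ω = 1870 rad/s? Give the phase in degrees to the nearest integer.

∠(j1870) = 90.00°
∠(j1870 + 3000) = arctan(1870/3000) = 31.94°
∠L(j1870) = 90.00° − 31.94° = 58.06°

58°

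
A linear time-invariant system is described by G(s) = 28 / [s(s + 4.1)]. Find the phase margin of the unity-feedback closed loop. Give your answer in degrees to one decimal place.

Gain crossover: |G(jω)| = 1 at ω ≈ 4.56 rad s⁻¹.
∠G(j4.56) = −90° − arctan(4.56/4.1) ≈ -138.06°
PM = 180° + (-138.06°) = 41.94°

41.9°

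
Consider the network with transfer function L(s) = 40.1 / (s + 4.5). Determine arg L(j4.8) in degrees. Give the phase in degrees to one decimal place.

∠(j4.8 + 4.5) = arctan(4.8/4.5) = 46.85°
∠L(j4.8) = −46.85° = -46.85°

-46.8°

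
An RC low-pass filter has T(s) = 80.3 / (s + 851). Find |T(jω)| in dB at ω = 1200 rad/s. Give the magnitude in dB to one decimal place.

|j1200 + 851| = √(1200² + 851²) = 1471
|T(j1200)| = 80.3 / 1471 = 0.054584
20 log₁₀(0.054584) = -25.26 dB

-25.3 dB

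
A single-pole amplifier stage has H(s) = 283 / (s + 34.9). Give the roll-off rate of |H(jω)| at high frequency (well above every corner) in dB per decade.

With 0 zeros and 1 pole, the high-frequency asymptotic slope is 20 × (0 − 1) = -20 dB/decade.

-20 dB/decade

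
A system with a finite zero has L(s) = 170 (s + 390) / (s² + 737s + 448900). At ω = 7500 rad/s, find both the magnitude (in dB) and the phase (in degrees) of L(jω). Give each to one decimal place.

|L| = -32.9 dB, ∠L = -87.3 deg

|j7500 + 390| = √(7500² + 390²) = 7510
|(j7500)² + 737(j7500) + 448900| = |-5.5801e+07 + j5.5275e+06| = 5.607e+07
|L(j7500)| = 170 × 7510 / 5.607e+07 = 0.022768
20 log₁₀(0.022768) = -32.85 dB
∠(j7500 + 390) = arctan(7500/390) = 87.02°
∠[(j7500)² + 737(j7500) + 448900] = ∠[-5.5801e+07 + j5.5275e+06] = 174.34°
∠L(j7500) = 87.02° − 174.34° = -87.32°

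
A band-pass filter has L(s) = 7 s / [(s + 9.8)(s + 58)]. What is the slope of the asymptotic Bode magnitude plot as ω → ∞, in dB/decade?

-20 dB/decade

With 1 zero and 2 poles, the high-frequency asymptotic slope is 20 × (1 − 2) = -20 dB/decade.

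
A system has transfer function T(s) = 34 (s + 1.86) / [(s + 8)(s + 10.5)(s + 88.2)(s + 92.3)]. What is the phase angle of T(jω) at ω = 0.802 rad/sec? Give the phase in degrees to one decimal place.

∠(j0.802 + 1.86) = arctan(0.802/1.86) = 23.32°
∠(j0.802 + 8) = arctan(0.802/8) = 5.72°
∠(j0.802 + 10.5) = arctan(0.802/10.5) = 4.37°
∠(j0.802 + 88.2) = arctan(0.802/88.2) = 0.52°
∠(j0.802 + 92.3) = arctan(0.802/92.3) = 0.50°
∠T(j0.802) = 23.32° − (5.72° + 4.37° + 0.52° + 0.50°) = 12.21°

12.2°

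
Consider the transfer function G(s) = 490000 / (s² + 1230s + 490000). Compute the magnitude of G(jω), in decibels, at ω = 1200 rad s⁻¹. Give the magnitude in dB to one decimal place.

-11.1 dB

|(j1200)² + 1230(j1200) + 490000| = |-9.5e+05 + j1.476e+06| = 1.755e+06
|G(j1200)| = 490000 / 1.755e+06 = 0.27915
20 log₁₀(0.27915) = -11.08 dB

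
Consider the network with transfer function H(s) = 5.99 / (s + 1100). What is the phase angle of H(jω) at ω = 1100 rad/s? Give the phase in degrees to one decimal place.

∠(j1100 + 1100) = arctan(1100/1100) = 45.00°
∠H(j1100) = −45.00° = -45.00°

-45.0°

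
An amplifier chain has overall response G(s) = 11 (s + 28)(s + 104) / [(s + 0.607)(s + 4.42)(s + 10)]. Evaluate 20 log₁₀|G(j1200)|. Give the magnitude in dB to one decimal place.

|j1200 + 28| = √(1200² + 28²) = 1200
|j1200 + 104| = √(1200² + 104²) = 1204
|j1200 + 0.607| = √(1200² + 0.607²) = 1200
|j1200 + 4.42| = √(1200² + 4.42²) = 1200
|j1200 + 10| = √(1200² + 10²) = 1200
|G(j1200)| = 11 × 1200 × 1204 / (1200 × 1200 × 1200) = 0.0092031
20 log₁₀(0.0092031) = -40.72 dB

-40.7 dB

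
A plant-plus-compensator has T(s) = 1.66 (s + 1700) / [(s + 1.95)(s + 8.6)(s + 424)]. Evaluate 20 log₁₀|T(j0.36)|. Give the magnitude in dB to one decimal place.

|j0.36 + 1700| = √(0.36² + 1700²) = 1700
|j0.36 + 1.95| = √(0.36² + 1.95²) = 1.983
|j0.36 + 8.6| = √(0.36² + 8.6²) = 8.608
|j0.36 + 424| = √(0.36² + 424²) = 424
|T(j0.36)| = 1.66 × 1700 / (1.983 × 8.608 × 424) = 0.38994
20 log₁₀(0.38994) = -8.18 dB

-8.2 dB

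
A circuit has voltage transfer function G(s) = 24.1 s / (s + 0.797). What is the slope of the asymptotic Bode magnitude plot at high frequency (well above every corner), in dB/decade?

0 dB/decade

With 1 zero and 1 pole, the high-frequency asymptotic slope is 20 × (1 − 1) = 0 dB/decade.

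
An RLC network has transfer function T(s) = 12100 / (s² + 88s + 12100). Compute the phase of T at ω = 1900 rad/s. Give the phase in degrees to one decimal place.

-177.3°

∠[(j1900)² + 88(j1900) + 12100] = ∠[-3.5979e+06 + j1.672e+05] = 177.34°
∠T(j1900) = −177.34° = -177.34°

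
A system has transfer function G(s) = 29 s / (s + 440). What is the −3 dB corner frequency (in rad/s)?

440 rad/s

For a single-pole high-pass, the −3 dB point is at the pole: ω = 440 rad/s.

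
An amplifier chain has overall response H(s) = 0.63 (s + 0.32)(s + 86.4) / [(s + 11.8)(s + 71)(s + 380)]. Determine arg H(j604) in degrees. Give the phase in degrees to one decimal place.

∠(j604 + 0.32) = arctan(604/0.32) = 89.97°
∠(j604 + 86.4) = arctan(604/86.4) = 81.86°
∠(j604 + 11.8) = arctan(604/11.8) = 88.88°
∠(j604 + 71) = arctan(604/71) = 83.30°
∠(j604 + 380) = arctan(604/380) = 57.82°
∠H(j604) = 89.97° + 81.86° − (88.88° + 83.30° + 57.82°) = -58.17°

-58.2°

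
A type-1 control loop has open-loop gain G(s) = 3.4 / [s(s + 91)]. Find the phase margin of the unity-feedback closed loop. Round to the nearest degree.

Gain crossover: |G(jω)| = 1 at ω ≈ 0.0374 rad/sec.
∠G(j0.0374) = −90° − arctan(0.0374/91) ≈ -90.02°
PM = 180° + (-90.02°) = 89.98°

90 deg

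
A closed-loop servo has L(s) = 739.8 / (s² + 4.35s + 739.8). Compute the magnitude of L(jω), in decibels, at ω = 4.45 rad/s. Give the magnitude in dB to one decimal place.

0.2 dB

|(j4.45)² + 4.35(j4.45) + 739.8| = |720 + j19.357| = 720.3
|L(j4.45)| = 739.8 / 720.3 = 1.0271
20 log₁₀(1.0271) = 0.23 dB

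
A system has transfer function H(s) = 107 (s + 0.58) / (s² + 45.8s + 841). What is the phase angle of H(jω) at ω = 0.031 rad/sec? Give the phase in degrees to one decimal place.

3.0°

∠(j0.031 + 0.58) = arctan(0.031/0.58) = 3.06°
∠[(j0.031)² + 45.8(j0.031) + 841] = ∠[841 + j1.4198] = 0.10°
∠H(j0.031) = 3.06° − 0.10° = 2.96°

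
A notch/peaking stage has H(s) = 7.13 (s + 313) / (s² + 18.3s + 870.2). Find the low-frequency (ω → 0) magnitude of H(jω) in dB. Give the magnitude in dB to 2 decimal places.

H(0) = 7.13 × 313 / 870.2 = 2.5646
20 log₁₀(2.5646) = 8.180 dB

8.18 dB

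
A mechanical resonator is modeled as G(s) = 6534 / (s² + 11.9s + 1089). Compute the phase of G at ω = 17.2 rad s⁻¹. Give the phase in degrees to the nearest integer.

-14°

∠[(j17.2)² + 11.9(j17.2) + 1089] = ∠[793.16 + j204.68] = 14.47°
∠G(j17.2) = −14.47° = -14.47°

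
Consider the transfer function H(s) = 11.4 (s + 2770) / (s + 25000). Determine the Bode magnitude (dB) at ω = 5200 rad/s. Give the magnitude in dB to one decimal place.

|j5200 + 2770| = √(5200² + 2770²) = 5892
|j5200 + 25000| = √(5200² + 25000²) = 2.554e+04
|H(j5200)| = 11.4 × 5892 / 2.554e+04 = 2.6303
20 log₁₀(2.6303) = 8.40 dB

8.4 dB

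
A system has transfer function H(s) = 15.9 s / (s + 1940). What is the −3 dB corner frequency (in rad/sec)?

For a single-pole high-pass, the −3 dB point is at the pole: ω = 1940 rad/sec.

1940 rad/sec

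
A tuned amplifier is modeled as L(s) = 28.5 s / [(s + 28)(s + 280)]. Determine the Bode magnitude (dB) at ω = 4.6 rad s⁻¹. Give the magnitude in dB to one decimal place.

|j4.6| = 4.6
|j4.6 + 28| = √(4.6² + 28²) = 28.38
|j4.6 + 280| = √(4.6² + 280²) = 280
|L(j4.6)| = 28.5 × 4.6 / (28.38 × 280) = 0.016499
20 log₁₀(0.016499) = -35.65 dB

-35.7 dB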